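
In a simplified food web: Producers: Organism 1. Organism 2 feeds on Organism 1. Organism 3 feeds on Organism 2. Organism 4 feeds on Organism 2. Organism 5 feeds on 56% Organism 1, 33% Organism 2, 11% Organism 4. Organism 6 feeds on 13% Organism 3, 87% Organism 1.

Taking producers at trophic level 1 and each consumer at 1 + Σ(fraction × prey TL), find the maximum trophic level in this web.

3

Organism 2: 1 + 1 = 2
Organism 3: 1 + 2 = 3
Organism 4: 1 + 2 = 3
Organism 5: 1 + (0.56×1 + 0.33×2 + 0.11×3) = 2.55
Organism 6: 1 + (0.13×3 + 0.87×1) = 2.26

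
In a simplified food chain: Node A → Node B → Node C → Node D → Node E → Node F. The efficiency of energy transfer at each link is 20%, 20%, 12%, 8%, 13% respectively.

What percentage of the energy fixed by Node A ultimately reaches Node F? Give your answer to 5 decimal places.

Product of link efficiencies: 0.2 × 0.2 × 0.12 × 0.08 × 0.13 = 0.00004992
As a percentage: 0.00004992 × 100 = 0.00499%

0.00499%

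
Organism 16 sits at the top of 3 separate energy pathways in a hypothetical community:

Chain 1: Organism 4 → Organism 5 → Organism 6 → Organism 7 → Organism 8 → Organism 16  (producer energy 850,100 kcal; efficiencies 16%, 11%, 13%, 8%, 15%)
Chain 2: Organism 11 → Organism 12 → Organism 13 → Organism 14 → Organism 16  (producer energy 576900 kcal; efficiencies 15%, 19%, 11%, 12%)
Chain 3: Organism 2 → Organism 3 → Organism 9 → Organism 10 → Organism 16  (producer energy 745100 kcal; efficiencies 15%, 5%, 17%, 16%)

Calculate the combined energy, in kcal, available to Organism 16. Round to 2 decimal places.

392.37 kcal

Chain 1: 850100 × 0.16 × 0.11 × 0.13 × 0.08 × 0.15 = 23.3403456 kcal
Chain 2: 576900 × 0.15 × 0.19 × 0.11 × 0.12 = 217.02978 kcal
Chain 3: 745100 × 0.15 × 0.05 × 0.17 × 0.16 = 152.0004 kcal
Total at Organism 16: 23.3403456 + 217.02978 + 152.0004 = 392.3705256 kcal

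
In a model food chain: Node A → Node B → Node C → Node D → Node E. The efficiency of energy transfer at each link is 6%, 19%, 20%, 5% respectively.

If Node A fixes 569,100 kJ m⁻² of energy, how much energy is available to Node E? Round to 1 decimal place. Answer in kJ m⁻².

Node B: 569100 × 0.06 = 34146 kJ m⁻²
Node C: 34146 × 0.19 = 6487.74 kJ m⁻²
Node D: 6487.74 × 0.2 = 1297.548 kJ m⁻²
Node E: 1297.548 × 0.05 = 64.8774 kJ m⁻²

64.9 kJ m⁻²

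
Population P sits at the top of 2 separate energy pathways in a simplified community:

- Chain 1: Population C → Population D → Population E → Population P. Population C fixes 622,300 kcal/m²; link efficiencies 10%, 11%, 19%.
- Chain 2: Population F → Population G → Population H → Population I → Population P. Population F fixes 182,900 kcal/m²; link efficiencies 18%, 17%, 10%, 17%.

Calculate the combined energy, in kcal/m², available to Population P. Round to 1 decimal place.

Chain 1: 622300 × 0.1 × 0.11 × 0.19 = 1300.607 kcal/m²
Chain 2: 182900 × 0.18 × 0.17 × 0.1 × 0.17 = 95.14458 kcal/m²
Total at Population P: 1300.607 + 95.14458 = 1395.75158 kcal/m²

1395.8 kcal/m²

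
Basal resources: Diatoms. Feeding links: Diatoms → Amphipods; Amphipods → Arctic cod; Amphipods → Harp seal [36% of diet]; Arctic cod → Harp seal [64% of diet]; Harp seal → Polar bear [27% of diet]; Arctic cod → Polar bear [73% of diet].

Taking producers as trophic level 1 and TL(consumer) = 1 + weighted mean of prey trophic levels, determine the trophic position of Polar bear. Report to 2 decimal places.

4.17

Amphipods: 1 + 1 = 2
Arctic cod: 1 + 2 = 3
Harp seal: 1 + (0.36×2 + 0.64×3) = 3.64
Polar bear: 1 + (0.27×3.64 + 0.73×3) = 4.1728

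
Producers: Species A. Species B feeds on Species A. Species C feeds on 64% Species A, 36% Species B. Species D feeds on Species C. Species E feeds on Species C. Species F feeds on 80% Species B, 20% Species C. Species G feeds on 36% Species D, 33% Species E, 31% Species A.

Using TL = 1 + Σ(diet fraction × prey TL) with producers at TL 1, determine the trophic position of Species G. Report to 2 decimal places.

Species B: 1 + 1 = 2
Species C: 1 + (0.64×1 + 0.36×2) = 2.36
Species D: 1 + 2.36 = 3.36
Species E: 1 + 2.36 = 3.36
Species F: 1 + (0.8×2 + 0.2×2.36) = 3.072
Species G: 1 + (0.36×3.36 + 0.33×3.36 + 0.31×1) = 3.6284

3.63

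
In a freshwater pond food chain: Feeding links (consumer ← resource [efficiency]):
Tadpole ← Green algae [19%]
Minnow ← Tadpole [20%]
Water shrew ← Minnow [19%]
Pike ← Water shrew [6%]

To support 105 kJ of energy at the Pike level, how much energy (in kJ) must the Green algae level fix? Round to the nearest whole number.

Cumulative transfer efficiency: 0.19 × 0.2 × 0.19 × 0.06 = 0.0004332
Green algae energy = 105 / 0.0004332 = 242382 kJ

242382 kJ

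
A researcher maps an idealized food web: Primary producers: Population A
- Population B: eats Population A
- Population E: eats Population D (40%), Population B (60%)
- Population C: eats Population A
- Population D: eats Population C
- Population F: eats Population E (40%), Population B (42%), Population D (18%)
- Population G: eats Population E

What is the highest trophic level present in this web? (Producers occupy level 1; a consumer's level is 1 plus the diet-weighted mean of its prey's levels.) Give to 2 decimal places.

4.40

Population B: 1 + 1 = 2
Population C: 1 + 1 = 2
Population D: 1 + 2 = 3
Population E: 1 + (0.4×3 + 0.6×2) = 3.4
Population F: 1 + (0.4×3.4 + 0.42×2 + 0.18×3) = 3.74
Population G: 1 + 3.4 = 4.4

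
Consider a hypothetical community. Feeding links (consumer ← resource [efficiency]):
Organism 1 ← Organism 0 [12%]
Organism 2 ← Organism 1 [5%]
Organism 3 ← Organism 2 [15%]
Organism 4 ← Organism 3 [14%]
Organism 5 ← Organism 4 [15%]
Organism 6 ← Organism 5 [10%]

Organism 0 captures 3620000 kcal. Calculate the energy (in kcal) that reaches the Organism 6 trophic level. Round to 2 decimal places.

6.84 kcal

Organism 1: 3620000 × 0.12 = 434400 kcal
Organism 2: 434400 × 0.05 = 21720 kcal
Organism 3: 21720 × 0.15 = 3258 kcal
Organism 4: 3258 × 0.14 = 456.12 kcal
Organism 5: 456.12 × 0.15 = 68.418 kcal
Organism 6: 68.418 × 0.1 = 6.8418 kcal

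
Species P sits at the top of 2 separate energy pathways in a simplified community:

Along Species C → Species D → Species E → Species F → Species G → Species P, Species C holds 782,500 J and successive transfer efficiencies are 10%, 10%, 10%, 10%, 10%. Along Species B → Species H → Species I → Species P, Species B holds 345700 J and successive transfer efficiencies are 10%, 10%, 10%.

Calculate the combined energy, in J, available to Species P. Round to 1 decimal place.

Via Species C: 782500 × 0.1 × 0.1 × 0.1 × 0.1 × 0.1 = 7.825 J
Via Species B: 345700 × 0.1 × 0.1 × 0.1 = 345.7 J
Total at Species P: 7.825 + 345.7 = 353.525 J

353.5 J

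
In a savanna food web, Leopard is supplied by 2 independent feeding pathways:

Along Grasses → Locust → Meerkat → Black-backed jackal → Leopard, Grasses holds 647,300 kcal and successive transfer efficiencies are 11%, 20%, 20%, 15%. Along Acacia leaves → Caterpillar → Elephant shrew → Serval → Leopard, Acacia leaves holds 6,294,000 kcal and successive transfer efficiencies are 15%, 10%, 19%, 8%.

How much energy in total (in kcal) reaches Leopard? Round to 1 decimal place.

Via Grasses: 647300 × 0.11 × 0.2 × 0.2 × 0.15 = 427.218 kcal
Via Acacia leaves: 6294000 × 0.15 × 0.1 × 0.19 × 0.08 = 1435.032 kcal
Total at Leopard: 427.218 + 1435.032 = 1862.25 kcal

1862.3 kcal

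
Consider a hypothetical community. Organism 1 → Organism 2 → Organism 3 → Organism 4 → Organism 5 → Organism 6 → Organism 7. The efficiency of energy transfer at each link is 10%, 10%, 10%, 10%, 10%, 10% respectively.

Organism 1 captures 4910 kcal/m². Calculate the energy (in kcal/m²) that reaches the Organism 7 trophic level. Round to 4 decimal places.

Organism 2: 4910 × 0.1 = 491 kcal/m²
Organism 3: 491 × 0.1 = 49.1 kcal/m²
Organism 4: 49.1 × 0.1 = 4.91 kcal/m²
Organism 5: 4.91 × 0.1 = 0.491 kcal/m²
Organism 6: 0.491 × 0.1 = 0.0491 kcal/m²
Organism 7: 0.0491 × 0.1 = 0.00491 kcal/m²

0.0049 kcal/m²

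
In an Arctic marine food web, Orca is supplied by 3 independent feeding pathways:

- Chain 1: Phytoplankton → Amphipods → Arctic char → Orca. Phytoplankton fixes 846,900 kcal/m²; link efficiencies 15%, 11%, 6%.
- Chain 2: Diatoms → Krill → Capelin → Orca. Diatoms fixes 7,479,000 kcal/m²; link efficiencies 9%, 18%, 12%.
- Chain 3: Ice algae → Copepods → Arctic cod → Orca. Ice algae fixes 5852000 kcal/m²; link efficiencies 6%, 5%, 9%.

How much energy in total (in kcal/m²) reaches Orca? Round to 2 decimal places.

16957.65 kcal/m²

Chain 1: 846900 × 0.15 × 0.11 × 0.06 = 838.431 kcal/m²
Chain 2: 7479000 × 0.09 × 0.18 × 0.12 = 14539.176 kcal/m²
Chain 3: 5852000 × 0.06 × 0.05 × 0.09 = 1580.04 kcal/m²
Total at Orca: 838.431 + 14539.176 + 1580.04 = 16957.647 kcal/m²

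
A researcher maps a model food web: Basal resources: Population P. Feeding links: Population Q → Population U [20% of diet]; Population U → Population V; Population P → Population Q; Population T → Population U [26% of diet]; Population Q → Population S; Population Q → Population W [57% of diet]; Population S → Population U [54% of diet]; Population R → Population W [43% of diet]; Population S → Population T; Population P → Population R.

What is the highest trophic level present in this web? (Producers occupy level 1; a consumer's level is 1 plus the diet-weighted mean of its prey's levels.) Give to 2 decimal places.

5.06

Population Q: 1 + 1 = 2
Population R: 1 + 1 = 2
Population S: 1 + 2 = 3
Population T: 1 + 3 = 4
Population U: 1 + (0.26×4 + 0.54×3 + 0.2×2) = 4.06
Population V: 1 + 4.06 = 5.06
Population W: 1 + (0.43×2 + 0.57×2) = 3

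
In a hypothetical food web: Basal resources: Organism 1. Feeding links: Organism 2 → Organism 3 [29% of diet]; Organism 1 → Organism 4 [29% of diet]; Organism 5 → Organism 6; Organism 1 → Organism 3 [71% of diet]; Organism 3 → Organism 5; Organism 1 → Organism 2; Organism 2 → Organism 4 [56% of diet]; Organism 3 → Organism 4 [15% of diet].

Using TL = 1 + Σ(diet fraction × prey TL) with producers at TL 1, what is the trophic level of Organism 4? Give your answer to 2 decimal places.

2.75

Organism 2: 1 + 1 = 2
Organism 3: 1 + (0.29×2 + 0.71×1) = 2.29
Organism 4: 1 + (0.15×2.29 + 0.29×1 + 0.56×2) = 2.7535
Organism 5: 1 + 2.29 = 3.29
Organism 6: 1 + 3.29 = 4.29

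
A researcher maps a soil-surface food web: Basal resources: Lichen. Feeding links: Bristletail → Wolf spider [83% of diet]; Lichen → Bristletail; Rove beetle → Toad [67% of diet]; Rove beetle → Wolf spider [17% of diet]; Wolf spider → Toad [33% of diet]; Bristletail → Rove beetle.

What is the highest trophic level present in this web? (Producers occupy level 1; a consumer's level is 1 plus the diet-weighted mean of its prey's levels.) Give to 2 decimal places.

Bristletail: 1 + 1 = 2
Rove beetle: 1 + 2 = 3
Wolf spider: 1 + (0.83×2 + 0.17×3) = 3.17
Toad: 1 + (0.67×3 + 0.33×3.17) = 4.0561

4.06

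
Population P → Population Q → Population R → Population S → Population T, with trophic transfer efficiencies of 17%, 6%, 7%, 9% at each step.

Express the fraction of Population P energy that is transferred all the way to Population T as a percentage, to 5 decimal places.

0.00643%

Product of link efficiencies: 0.17 × 0.06 × 0.07 × 0.09 = 0.00006426
As a percentage: 0.00006426 × 100 = 0.00643%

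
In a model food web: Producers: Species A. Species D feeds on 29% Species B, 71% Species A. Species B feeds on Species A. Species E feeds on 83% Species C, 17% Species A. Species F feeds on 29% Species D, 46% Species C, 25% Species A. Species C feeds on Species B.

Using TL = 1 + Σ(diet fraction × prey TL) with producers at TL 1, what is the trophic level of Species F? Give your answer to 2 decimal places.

Species B: 1 + 1 = 2
Species C: 1 + 2 = 3
Species D: 1 + (0.29×2 + 0.71×1) = 2.29
Species E: 1 + (0.83×3 + 0.17×1) = 3.66
Species F: 1 + (0.29×2.29 + 0.46×3 + 0.25×1) = 3.2941

3.29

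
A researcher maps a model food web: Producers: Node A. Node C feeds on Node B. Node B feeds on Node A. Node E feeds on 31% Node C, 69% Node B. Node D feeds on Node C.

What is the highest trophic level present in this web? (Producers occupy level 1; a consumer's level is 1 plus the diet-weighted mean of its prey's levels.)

4

Node B: 1 + 1 = 2
Node C: 1 + 2 = 3
Node D: 1 + 3 = 4
Node E: 1 + (0.31×3 + 0.69×2) = 3.31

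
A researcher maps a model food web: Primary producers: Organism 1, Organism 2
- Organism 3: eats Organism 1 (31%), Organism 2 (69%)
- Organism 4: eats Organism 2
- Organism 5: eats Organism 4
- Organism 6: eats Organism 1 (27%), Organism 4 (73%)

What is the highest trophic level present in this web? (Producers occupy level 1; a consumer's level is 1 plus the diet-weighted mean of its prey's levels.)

Organism 3: 1 + (0.31×1 + 0.69×1) = 2
Organism 4: 1 + 1 = 2
Organism 5: 1 + 2 = 3
Organism 6: 1 + (0.27×1 + 0.73×2) = 2.73

3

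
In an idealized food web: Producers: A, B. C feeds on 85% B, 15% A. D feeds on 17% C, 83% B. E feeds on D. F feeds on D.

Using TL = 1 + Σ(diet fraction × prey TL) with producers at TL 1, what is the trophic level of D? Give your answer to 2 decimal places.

2.17

C: 1 + (0.85×1 + 0.15×1) = 2
D: 1 + (0.17×2 + 0.83×1) = 2.17
E: 1 + 2.17 = 3.17
F: 1 + 2.17 = 3.17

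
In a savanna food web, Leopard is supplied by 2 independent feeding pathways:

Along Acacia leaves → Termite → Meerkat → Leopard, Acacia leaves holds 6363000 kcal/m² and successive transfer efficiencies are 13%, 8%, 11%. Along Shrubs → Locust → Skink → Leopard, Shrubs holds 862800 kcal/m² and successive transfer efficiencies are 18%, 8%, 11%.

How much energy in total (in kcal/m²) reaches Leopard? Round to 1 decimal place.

8645.9 kcal/m²

Via Acacia leaves: 6363000 × 0.13 × 0.08 × 0.11 = 7279.272 kcal/m²
Via Shrubs: 862800 × 0.18 × 0.08 × 0.11 = 1366.6752 kcal/m²
Total at Leopard: 7279.272 + 1366.6752 = 8645.9472 kcal/m²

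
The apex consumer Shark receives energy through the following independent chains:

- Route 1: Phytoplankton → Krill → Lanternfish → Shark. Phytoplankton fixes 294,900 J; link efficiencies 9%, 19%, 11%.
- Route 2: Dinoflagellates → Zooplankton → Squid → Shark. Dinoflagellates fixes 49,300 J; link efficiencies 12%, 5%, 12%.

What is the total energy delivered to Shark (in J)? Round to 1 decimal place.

590.2 J

Route 1: 294900 × 0.09 × 0.19 × 0.11 = 554.7069 J
Route 2: 49300 × 0.12 × 0.05 × 0.12 = 35.496 J
Total at Shark: 554.7069 + 35.496 = 590.2029 J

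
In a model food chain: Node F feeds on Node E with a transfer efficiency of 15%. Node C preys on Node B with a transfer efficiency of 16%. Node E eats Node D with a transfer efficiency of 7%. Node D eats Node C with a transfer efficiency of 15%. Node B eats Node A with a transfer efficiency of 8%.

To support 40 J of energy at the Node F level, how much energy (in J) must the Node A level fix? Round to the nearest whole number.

Cumulative transfer efficiency: 0.08 × 0.16 × 0.15 × 0.07 × 0.15 = 0.00002016
Node A energy = 40 / 0.00002016 = 1984127 J

1984127 J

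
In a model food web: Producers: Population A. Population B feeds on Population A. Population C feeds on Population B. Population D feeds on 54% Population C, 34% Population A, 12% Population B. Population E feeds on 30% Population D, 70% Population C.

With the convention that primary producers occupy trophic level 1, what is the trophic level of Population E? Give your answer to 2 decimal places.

Population B: 1 + 1 = 2
Population C: 1 + 2 = 3
Population D: 1 + (0.54×3 + 0.34×1 + 0.12×2) = 3.2
Population E: 1 + (0.3×3.2 + 0.7×3) = 4.06

4.06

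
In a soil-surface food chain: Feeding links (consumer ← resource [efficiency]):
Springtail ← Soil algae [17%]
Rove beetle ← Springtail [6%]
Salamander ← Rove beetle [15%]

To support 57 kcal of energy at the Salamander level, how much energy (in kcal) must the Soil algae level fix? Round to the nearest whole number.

Cumulative transfer efficiency: 0.17 × 0.06 × 0.15 = 0.00153
Soil algae energy = 57 / 0.00153 = 37255 kcal

37255 kcal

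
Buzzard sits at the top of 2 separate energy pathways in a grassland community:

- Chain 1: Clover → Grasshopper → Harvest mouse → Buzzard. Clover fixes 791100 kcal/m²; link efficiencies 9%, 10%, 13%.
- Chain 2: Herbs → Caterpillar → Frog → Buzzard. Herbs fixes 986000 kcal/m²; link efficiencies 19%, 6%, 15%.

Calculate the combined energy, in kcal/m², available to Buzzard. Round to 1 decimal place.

Chain 1: 791100 × 0.09 × 0.1 × 0.13 = 925.587 kcal/m²
Chain 2: 986000 × 0.19 × 0.06 × 0.15 = 1686.06 kcal/m²
Total at Buzzard: 925.587 + 1686.06 = 2611.647 kcal/m²

2611.6 kcal/m²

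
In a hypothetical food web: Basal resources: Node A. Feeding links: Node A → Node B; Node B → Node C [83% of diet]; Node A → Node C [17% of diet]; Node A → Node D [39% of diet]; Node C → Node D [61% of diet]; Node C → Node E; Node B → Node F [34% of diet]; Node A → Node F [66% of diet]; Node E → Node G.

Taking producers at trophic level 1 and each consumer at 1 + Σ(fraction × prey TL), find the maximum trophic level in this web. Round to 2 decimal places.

4.83

Node B: 1 + 1 = 2
Node C: 1 + (0.83×2 + 0.17×1) = 2.83
Node D: 1 + (0.39×1 + 0.61×2.83) = 3.1163
Node E: 1 + 2.83 = 3.83
Node F: 1 + (0.34×2 + 0.66×1) = 2.34
Node G: 1 + 3.83 = 4.83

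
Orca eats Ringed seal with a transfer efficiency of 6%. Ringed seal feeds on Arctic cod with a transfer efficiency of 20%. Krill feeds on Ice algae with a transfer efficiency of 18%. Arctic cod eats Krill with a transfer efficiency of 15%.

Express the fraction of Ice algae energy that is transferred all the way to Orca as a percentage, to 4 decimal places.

Product of link efficiencies: 0.18 × 0.15 × 0.2 × 0.06 = 0.000324
As a percentage: 0.000324 × 100 = 0.0324%

0.0324%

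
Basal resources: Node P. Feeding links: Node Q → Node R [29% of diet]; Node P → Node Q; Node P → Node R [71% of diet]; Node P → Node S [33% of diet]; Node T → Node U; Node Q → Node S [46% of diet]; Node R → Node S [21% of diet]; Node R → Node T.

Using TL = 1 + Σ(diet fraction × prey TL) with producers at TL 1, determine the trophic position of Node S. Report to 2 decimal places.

2.73

Node Q: 1 + 1 = 2
Node R: 1 + (0.29×2 + 0.71×1) = 2.29
Node S: 1 + (0.46×2 + 0.33×1 + 0.21×2.29) = 2.7309
Node T: 1 + 2.29 = 3.29
Node U: 1 + 3.29 = 4.29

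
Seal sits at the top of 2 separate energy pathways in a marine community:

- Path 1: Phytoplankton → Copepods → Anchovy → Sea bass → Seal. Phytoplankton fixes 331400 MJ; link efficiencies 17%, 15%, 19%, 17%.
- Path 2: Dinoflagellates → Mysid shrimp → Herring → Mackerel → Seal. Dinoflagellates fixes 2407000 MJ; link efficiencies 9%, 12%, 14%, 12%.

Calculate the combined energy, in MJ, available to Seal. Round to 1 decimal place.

Path 1: 331400 × 0.17 × 0.15 × 0.19 × 0.17 = 272.95761 MJ
Path 2: 2407000 × 0.09 × 0.12 × 0.14 × 0.12 = 436.72608 MJ
Total at Seal: 272.95761 + 436.72608 = 709.68369 MJ

709.7 MJ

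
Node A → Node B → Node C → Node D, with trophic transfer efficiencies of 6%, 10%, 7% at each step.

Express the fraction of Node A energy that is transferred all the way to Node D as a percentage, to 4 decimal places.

Product of link efficiencies: 0.06 × 0.1 × 0.07 = 0.00042
As a percentage: 0.00042 × 100 = 0.0420%

0.0420%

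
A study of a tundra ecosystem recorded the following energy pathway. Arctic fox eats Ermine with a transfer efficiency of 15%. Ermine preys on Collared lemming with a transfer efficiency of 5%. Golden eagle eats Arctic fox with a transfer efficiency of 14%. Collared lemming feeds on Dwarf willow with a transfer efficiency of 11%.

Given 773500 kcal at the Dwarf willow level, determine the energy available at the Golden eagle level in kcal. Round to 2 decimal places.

89.34 kcal

Collared lemming: 773500 × 0.11 = 85085 kcal
Ermine: 85085 × 0.05 = 4254.25 kcal
Arctic fox: 4254.25 × 0.15 = 638.1375 kcal
Golden eagle: 638.1375 × 0.14 = 89.33925 kcal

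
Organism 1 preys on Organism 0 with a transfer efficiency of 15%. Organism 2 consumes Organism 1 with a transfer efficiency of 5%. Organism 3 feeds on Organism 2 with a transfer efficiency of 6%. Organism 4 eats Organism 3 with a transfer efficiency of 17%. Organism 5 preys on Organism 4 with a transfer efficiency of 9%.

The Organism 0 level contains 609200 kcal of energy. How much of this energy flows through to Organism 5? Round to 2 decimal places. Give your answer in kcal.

Organism 1: 609200 × 0.15 = 91380 kcal
Organism 2: 91380 × 0.05 = 4569 kcal
Organism 3: 4569 × 0.06 = 274.14 kcal
Organism 4: 274.14 × 0.17 = 46.6038 kcal
Organism 5: 46.6038 × 0.09 = 4.194342 kcal

4.19 kcal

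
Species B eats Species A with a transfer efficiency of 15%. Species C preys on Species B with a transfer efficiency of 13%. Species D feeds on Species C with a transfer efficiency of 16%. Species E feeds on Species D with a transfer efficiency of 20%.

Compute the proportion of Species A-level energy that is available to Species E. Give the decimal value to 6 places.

Product of link efficiencies: 0.15 × 0.13 × 0.16 × 0.2 = 0.000624

0.000624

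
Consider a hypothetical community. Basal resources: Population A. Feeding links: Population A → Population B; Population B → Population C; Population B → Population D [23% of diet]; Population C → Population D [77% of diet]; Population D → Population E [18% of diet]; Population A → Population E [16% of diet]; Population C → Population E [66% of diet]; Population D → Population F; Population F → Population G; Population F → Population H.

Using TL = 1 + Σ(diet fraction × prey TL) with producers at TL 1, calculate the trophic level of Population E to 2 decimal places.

3.82

Population B: 1 + 1 = 2
Population C: 1 + 2 = 3
Population D: 1 + (0.23×2 + 0.77×3) = 3.77
Population E: 1 + (0.18×3.77 + 0.16×1 + 0.66×3) = 3.8186
Population F: 1 + 3.77 = 4.77
Population G: 1 + 4.77 = 5.77
Population H: 1 + 4.77 = 5.77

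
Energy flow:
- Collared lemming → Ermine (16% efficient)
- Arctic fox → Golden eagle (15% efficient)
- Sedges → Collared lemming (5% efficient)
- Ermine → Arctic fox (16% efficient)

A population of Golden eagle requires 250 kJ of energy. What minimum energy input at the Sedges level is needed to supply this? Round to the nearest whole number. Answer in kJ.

1302083 kJ

Cumulative transfer efficiency: 0.05 × 0.16 × 0.16 × 0.15 = 0.000192
Sedges energy = 250 / 0.000192 = 1302083 kJ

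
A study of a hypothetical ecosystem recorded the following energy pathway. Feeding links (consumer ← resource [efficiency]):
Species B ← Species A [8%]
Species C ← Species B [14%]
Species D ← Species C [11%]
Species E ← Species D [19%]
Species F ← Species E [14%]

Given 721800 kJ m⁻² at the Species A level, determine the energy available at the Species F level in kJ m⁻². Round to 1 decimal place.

Species B: 721800 × 0.08 = 57744 kJ m⁻²
Species C: 57744 × 0.14 = 8084.16 kJ m⁻²
Species D: 8084.16 × 0.11 = 889.2576 kJ m⁻²
Species E: 889.2576 × 0.19 = 168.958944 kJ m⁻²
Species F: 168.958944 × 0.14 = 23.65425216 kJ m⁻²

23.7 kJ m⁻²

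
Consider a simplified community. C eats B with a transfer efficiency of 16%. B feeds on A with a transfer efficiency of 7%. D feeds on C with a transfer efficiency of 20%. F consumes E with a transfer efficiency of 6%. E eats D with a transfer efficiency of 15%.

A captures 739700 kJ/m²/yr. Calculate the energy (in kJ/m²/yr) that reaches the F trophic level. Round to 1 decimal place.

14.9 kJ/m²/yr

B: 739700 × 0.07 = 51779 kJ/m²/yr
C: 51779 × 0.16 = 8284.64 kJ/m²/yr
D: 8284.64 × 0.2 = 1656.928 kJ/m²/yr
E: 1656.928 × 0.15 = 248.5392 kJ/m²/yr
F: 248.5392 × 0.06 = 14.912352 kJ/m²/yr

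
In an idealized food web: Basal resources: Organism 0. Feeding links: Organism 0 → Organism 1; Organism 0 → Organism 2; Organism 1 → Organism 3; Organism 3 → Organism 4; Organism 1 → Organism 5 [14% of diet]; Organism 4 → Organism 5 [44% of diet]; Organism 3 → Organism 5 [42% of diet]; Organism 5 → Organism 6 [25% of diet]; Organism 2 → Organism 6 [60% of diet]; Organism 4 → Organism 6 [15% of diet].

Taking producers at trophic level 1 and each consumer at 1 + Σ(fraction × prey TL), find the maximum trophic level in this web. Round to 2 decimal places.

Organism 1: 1 + 1 = 2
Organism 2: 1 + 1 = 2
Organism 3: 1 + 2 = 3
Organism 4: 1 + 3 = 4
Organism 5: 1 + (0.14×2 + 0.44×4 + 0.42×3) = 4.3
Organism 6: 1 + (0.25×4.3 + 0.6×2 + 0.15×4) = 3.875

4.30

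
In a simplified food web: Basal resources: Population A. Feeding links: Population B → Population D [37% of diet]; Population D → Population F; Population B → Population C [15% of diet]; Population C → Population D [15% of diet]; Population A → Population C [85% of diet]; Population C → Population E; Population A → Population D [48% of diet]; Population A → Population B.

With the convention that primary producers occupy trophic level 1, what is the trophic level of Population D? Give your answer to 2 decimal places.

2.54

Population B: 1 + 1 = 2
Population C: 1 + (0.85×1 + 0.15×2) = 2.15
Population D: 1 + (0.48×1 + 0.37×2 + 0.15×2.15) = 2.5425
Population E: 1 + 2.15 = 3.15
Population F: 1 + 2.5425 = 3.5425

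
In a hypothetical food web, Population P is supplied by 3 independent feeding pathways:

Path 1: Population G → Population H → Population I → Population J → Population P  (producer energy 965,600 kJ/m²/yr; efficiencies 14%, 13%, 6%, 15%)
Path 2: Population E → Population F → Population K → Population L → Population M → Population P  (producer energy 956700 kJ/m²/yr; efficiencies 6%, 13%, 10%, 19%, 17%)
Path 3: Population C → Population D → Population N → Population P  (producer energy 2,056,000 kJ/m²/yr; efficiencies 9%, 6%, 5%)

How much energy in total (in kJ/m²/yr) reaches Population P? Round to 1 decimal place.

737.4 kJ/m²/yr

Path 1: 965600 × 0.14 × 0.13 × 0.06 × 0.15 = 158.16528 kJ/m²/yr
Path 2: 956700 × 0.06 × 0.13 × 0.1 × 0.19 × 0.17 = 24.1030998 kJ/m²/yr
Path 3: 2056000 × 0.09 × 0.06 × 0.05 = 555.12 kJ/m²/yr
Total at Population P: 158.16528 + 24.1030998 + 555.12 = 737.3883798 kJ/m²/yr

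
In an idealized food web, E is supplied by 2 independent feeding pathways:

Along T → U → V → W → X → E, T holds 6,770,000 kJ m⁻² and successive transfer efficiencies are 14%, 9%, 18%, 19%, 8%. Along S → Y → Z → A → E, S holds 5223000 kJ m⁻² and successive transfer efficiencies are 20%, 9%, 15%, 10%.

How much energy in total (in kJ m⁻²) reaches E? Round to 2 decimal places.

Via T: 6770000 × 0.14 × 0.09 × 0.18 × 0.19 × 0.08 = 233.386272 kJ m⁻²
Via S: 5223000 × 0.2 × 0.09 × 0.15 × 0.1 = 1410.21 kJ m⁻²
Total at E: 233.386272 + 1410.21 = 1643.596272 kJ m⁻²

1643.60 kJ m⁻²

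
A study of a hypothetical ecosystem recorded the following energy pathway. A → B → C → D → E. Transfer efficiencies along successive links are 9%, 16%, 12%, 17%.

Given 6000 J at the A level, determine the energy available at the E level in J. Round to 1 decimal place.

1.8 J

B: 6000 × 0.09 = 540 J
C: 540 × 0.16 = 86.4 J
D: 86.4 × 0.12 = 10.368 J
E: 10.368 × 0.17 = 1.76256 J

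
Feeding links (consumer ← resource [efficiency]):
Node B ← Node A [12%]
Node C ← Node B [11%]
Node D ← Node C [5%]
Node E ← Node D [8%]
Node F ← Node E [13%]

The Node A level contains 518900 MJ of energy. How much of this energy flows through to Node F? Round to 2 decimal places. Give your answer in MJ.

Node B: 518900 × 0.12 = 62268 MJ
Node C: 62268 × 0.11 = 6849.48 MJ
Node D: 6849.48 × 0.05 = 342.474 MJ
Node E: 342.474 × 0.08 = 27.39792 MJ
Node F: 27.39792 × 0.13 = 3.5617296 MJ

3.56 MJ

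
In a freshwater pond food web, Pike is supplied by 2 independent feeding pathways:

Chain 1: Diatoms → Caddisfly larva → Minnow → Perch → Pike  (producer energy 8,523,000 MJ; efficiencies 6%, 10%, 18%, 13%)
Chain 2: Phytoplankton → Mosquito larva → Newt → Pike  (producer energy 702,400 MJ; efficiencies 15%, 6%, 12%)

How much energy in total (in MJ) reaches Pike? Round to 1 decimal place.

1955.2 MJ

Chain 1: 8523000 × 0.06 × 0.1 × 0.18 × 0.13 = 1196.6292 MJ
Chain 2: 702400 × 0.15 × 0.06 × 0.12 = 758.592 MJ
Total at Pike: 1196.6292 + 758.592 = 1955.2212 MJ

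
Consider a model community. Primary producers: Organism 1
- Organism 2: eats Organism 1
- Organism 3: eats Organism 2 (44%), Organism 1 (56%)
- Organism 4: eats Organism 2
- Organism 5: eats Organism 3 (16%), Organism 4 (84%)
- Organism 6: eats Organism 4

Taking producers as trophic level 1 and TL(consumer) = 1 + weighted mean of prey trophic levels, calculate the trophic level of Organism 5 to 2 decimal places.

Organism 2: 1 + 1 = 2
Organism 3: 1 + (0.44×2 + 0.56×1) = 2.44
Organism 4: 1 + 2 = 3
Organism 5: 1 + (0.16×2.44 + 0.84×3) = 3.9104
Organism 6: 1 + 3 = 4

3.91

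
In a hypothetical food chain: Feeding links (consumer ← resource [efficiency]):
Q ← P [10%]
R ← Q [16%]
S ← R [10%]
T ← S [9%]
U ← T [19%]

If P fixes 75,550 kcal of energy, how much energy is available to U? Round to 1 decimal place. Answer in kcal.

Q: 75550 × 0.1 = 7555 kcal
R: 7555 × 0.16 = 1208.8 kcal
S: 1208.8 × 0.1 = 120.88 kcal
T: 120.88 × 0.09 = 10.8792 kcal
U: 10.8792 × 0.19 = 2.067048 kcal

2.1 kcal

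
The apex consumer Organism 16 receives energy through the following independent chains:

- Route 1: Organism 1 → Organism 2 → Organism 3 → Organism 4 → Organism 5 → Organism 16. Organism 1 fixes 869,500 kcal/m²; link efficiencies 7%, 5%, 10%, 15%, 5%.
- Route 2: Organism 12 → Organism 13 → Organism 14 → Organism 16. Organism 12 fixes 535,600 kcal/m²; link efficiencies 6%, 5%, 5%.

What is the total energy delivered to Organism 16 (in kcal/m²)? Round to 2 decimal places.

Route 1: 869500 × 0.07 × 0.05 × 0.1 × 0.15 × 0.05 = 2.2824375 kcal/m²
Route 2: 535600 × 0.06 × 0.05 × 0.05 = 80.34 kcal/m²
Total at Organism 16: 2.2824375 + 80.34 = 82.6224375 kcal/m²

82.62 kcal/m²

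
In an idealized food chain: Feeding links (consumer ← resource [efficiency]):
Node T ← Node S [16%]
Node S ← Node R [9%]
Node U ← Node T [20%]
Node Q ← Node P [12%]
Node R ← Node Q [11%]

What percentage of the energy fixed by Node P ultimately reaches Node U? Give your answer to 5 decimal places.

0.00380%

Product of link efficiencies: 0.12 × 0.11 × 0.09 × 0.16 × 0.2 = 0.000038016
As a percentage: 0.000038016 × 100 = 0.00380%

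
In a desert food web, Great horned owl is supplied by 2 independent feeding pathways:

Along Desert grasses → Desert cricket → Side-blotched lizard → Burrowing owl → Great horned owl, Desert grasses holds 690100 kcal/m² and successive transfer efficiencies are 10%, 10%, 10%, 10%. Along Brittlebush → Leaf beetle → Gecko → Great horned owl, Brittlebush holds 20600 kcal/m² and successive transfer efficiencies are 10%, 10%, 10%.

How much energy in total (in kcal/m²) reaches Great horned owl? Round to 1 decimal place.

Via Desert grasses: 690100 × 0.1 × 0.1 × 0.1 × 0.1 = 69.01 kcal/m²
Via Brittlebush: 20600 × 0.1 × 0.1 × 0.1 = 20.6 kcal/m²
Total at Great horned owl: 69.01 + 20.6 = 89.61 kcal/m²

89.6 kcal/m²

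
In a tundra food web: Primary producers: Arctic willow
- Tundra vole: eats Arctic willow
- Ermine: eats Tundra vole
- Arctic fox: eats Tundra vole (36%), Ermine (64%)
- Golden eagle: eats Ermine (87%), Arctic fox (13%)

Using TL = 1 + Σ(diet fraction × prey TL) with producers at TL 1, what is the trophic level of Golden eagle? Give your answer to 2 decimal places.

4.08

Tundra vole: 1 + 1 = 2
Ermine: 1 + 2 = 3
Arctic fox: 1 + (0.36×2 + 0.64×3) = 3.64
Golden eagle: 1 + (0.87×3 + 0.13×3.64) = 4.0832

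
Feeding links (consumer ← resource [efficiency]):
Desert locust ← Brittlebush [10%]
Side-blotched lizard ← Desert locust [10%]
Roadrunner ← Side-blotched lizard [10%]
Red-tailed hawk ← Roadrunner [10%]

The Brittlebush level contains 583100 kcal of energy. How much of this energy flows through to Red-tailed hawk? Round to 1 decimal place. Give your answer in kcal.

Desert locust: 583100 × 0.1 = 58310 kcal
Side-blotched lizard: 58310 × 0.1 = 5831 kcal
Roadrunner: 5831 × 0.1 = 583.1 kcal
Red-tailed hawk: 583.1 × 0.1 = 58.31 kcal

58.3 kcal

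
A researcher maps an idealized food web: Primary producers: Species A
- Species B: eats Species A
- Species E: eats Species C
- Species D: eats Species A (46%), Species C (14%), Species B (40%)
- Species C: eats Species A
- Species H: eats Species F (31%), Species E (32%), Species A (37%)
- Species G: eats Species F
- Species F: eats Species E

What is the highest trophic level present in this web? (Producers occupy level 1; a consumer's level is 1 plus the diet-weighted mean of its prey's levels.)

Species B: 1 + 1 = 2
Species C: 1 + 1 = 2
Species D: 1 + (0.46×1 + 0.14×2 + 0.4×2) = 2.54
Species E: 1 + 2 = 3
Species F: 1 + 3 = 4
Species G: 1 + 4 = 5
Species H: 1 + (0.31×4 + 0.32×3 + 0.37×1) = 3.57

5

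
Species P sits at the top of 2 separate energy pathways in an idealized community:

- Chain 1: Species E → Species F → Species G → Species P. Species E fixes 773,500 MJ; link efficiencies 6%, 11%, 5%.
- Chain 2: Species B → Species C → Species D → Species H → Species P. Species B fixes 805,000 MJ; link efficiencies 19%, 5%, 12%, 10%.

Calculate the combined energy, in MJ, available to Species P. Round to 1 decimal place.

347.0 MJ

Chain 1: 773500 × 0.06 × 0.11 × 0.05 = 255.255 MJ
Chain 2: 805000 × 0.19 × 0.05 × 0.12 × 0.1 = 91.77 MJ
Total at Species P: 255.255 + 91.77 = 347.025 MJ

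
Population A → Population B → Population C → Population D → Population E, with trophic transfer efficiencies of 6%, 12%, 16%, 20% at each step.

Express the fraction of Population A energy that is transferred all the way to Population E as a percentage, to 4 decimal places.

Product of link efficiencies: 0.06 × 0.12 × 0.16 × 0.2 = 0.0002304
As a percentage: 0.0002304 × 100 = 0.0230%

0.0230%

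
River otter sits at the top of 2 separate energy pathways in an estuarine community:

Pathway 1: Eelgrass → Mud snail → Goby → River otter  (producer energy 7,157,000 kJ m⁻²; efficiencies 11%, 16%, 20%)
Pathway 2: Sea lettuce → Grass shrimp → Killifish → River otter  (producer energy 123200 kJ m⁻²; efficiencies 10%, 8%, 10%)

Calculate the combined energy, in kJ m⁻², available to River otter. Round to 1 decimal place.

25291.2 kJ m⁻²

Pathway 1: 7157000 × 0.11 × 0.16 × 0.2 = 25192.64 kJ m⁻²
Pathway 2: 123200 × 0.1 × 0.08 × 0.1 = 98.56 kJ m⁻²
Total at River otter: 25192.64 + 98.56 = 25291.2 kJ m⁻²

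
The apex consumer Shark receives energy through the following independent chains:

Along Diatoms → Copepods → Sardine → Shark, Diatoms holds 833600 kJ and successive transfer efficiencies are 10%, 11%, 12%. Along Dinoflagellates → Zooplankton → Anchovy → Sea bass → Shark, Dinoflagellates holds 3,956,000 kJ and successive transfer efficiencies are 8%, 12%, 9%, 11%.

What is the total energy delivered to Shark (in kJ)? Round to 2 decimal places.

Via Diatoms: 833600 × 0.1 × 0.11 × 0.12 = 1100.352 kJ
Via Dinoflagellates: 3956000 × 0.08 × 0.12 × 0.09 × 0.11 = 375.97824 kJ
Total at Shark: 1100.352 + 375.97824 = 1476.33024 kJ

1476.33 kJ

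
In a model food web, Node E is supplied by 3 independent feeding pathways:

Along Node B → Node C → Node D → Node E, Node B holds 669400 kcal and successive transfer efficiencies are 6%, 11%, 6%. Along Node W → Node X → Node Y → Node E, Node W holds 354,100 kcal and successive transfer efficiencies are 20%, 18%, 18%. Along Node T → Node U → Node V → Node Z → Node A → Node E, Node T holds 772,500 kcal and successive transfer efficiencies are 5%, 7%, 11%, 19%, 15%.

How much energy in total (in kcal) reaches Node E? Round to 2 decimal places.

2568.13 kcal

Via Node B: 669400 × 0.06 × 0.11 × 0.06 = 265.0824 kcal
Via Node W: 354100 × 0.2 × 0.18 × 0.18 = 2294.568 kcal
Via Node T: 772500 × 0.05 × 0.07 × 0.11 × 0.19 × 0.15 = 8.47625625 kcal
Total at Node E: 265.0824 + 2294.568 + 8.47625625 = 2568.12665625 kcal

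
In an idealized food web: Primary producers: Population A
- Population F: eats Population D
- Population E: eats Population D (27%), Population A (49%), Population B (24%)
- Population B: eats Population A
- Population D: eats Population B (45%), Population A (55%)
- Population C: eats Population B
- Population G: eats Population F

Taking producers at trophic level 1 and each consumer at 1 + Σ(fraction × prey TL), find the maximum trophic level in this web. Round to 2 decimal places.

4.45

Population B: 1 + 1 = 2
Population C: 1 + 2 = 3
Population D: 1 + (0.45×2 + 0.55×1) = 2.45
Population E: 1 + (0.27×2.45 + 0.49×1 + 0.24×2) = 2.6315
Population F: 1 + 2.45 = 3.45
Population G: 1 + 3.45 = 4.45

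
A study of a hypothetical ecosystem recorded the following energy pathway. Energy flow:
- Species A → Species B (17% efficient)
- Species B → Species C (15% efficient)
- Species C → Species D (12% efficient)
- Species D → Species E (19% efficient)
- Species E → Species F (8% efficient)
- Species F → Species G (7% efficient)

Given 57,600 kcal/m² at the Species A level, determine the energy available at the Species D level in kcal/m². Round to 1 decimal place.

Species B: 57600 × 0.17 = 9792 kcal/m²
Species C: 9792 × 0.15 = 1468.8 kcal/m²
Species D: 1468.8 × 0.12 = 176.256 kcal/m²

176.3 kcal/m²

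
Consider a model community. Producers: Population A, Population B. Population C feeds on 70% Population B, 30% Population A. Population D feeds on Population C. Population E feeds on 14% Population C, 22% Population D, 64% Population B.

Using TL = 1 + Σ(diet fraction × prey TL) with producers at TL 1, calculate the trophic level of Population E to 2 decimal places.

2.58

Population C: 1 + (0.7×1 + 0.3×1) = 2
Population D: 1 + 2 = 3
Population E: 1 + (0.14×2 + 0.22×3 + 0.64×1) = 2.58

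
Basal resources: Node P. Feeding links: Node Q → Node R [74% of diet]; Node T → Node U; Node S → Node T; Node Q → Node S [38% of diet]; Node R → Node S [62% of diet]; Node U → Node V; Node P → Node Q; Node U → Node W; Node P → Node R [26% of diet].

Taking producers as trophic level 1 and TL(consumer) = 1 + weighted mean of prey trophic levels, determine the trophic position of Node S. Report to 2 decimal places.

3.46

Node Q: 1 + 1 = 2
Node R: 1 + (0.74×2 + 0.26×1) = 2.74
Node S: 1 + (0.62×2.74 + 0.38×2) = 3.4588
Node T: 1 + 3.4588 = 4.4588
Node U: 1 + 4.4588 = 5.4588
Node V: 1 + 5.4588 = 6.4588
Node W: 1 + 5.4588 = 6.4588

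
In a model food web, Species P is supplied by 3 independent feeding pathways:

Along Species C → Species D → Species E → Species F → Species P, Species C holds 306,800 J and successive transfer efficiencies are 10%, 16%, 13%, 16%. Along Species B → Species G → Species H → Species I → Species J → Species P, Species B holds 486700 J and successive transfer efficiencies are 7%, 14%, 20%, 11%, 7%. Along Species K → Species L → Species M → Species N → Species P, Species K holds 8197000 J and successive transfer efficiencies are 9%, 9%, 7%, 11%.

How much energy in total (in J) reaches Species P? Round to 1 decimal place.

620.7 J

Via Species C: 306800 × 0.1 × 0.16 × 0.13 × 0.16 = 102.10304 J
Via Species B: 486700 × 0.07 × 0.14 × 0.2 × 0.11 × 0.07 = 7.3452764 J
Via Species K: 8197000 × 0.09 × 0.09 × 0.07 × 0.11 = 511.24689 J
Total at Species P: 102.10304 + 7.3452764 + 511.24689 = 620.6952064 J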